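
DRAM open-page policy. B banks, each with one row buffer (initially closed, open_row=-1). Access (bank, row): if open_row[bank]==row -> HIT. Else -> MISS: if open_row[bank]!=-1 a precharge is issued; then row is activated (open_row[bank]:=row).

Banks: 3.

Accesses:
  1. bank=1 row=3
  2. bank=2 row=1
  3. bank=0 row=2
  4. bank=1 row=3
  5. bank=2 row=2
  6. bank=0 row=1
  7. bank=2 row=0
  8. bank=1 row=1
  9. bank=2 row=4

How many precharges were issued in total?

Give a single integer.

Answer: 5

Derivation:
Acc 1: bank1 row3 -> MISS (open row3); precharges=0
Acc 2: bank2 row1 -> MISS (open row1); precharges=0
Acc 3: bank0 row2 -> MISS (open row2); precharges=0
Acc 4: bank1 row3 -> HIT
Acc 5: bank2 row2 -> MISS (open row2); precharges=1
Acc 6: bank0 row1 -> MISS (open row1); precharges=2
Acc 7: bank2 row0 -> MISS (open row0); precharges=3
Acc 8: bank1 row1 -> MISS (open row1); precharges=4
Acc 9: bank2 row4 -> MISS (open row4); precharges=5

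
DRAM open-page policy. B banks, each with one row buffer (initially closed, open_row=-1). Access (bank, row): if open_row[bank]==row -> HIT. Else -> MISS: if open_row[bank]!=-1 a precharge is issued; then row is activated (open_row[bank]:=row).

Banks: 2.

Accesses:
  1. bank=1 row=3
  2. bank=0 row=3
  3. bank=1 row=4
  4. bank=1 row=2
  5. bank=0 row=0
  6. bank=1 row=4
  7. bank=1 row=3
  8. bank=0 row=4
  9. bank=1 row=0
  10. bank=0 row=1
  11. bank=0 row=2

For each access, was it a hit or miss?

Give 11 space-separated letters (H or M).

Answer: M M M M M M M M M M M

Derivation:
Acc 1: bank1 row3 -> MISS (open row3); precharges=0
Acc 2: bank0 row3 -> MISS (open row3); precharges=0
Acc 3: bank1 row4 -> MISS (open row4); precharges=1
Acc 4: bank1 row2 -> MISS (open row2); precharges=2
Acc 5: bank0 row0 -> MISS (open row0); precharges=3
Acc 6: bank1 row4 -> MISS (open row4); precharges=4
Acc 7: bank1 row3 -> MISS (open row3); precharges=5
Acc 8: bank0 row4 -> MISS (open row4); precharges=6
Acc 9: bank1 row0 -> MISS (open row0); precharges=7
Acc 10: bank0 row1 -> MISS (open row1); precharges=8
Acc 11: bank0 row2 -> MISS (open row2); precharges=9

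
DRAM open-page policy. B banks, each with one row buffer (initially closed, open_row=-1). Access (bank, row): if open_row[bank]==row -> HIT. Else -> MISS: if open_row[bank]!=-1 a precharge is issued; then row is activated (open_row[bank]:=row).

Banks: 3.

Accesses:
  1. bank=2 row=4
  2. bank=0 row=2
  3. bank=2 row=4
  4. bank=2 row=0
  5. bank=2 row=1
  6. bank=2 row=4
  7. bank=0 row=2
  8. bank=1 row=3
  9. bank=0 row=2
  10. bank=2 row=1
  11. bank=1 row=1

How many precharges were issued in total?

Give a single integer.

Acc 1: bank2 row4 -> MISS (open row4); precharges=0
Acc 2: bank0 row2 -> MISS (open row2); precharges=0
Acc 3: bank2 row4 -> HIT
Acc 4: bank2 row0 -> MISS (open row0); precharges=1
Acc 5: bank2 row1 -> MISS (open row1); precharges=2
Acc 6: bank2 row4 -> MISS (open row4); precharges=3
Acc 7: bank0 row2 -> HIT
Acc 8: bank1 row3 -> MISS (open row3); precharges=3
Acc 9: bank0 row2 -> HIT
Acc 10: bank2 row1 -> MISS (open row1); precharges=4
Acc 11: bank1 row1 -> MISS (open row1); precharges=5

Answer: 5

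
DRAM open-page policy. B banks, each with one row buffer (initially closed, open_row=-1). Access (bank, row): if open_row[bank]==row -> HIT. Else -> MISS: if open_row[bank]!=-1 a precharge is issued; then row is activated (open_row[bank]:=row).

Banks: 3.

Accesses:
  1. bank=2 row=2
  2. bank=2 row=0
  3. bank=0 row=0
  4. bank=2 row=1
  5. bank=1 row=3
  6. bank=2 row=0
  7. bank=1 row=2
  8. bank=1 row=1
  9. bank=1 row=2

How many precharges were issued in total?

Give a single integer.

Acc 1: bank2 row2 -> MISS (open row2); precharges=0
Acc 2: bank2 row0 -> MISS (open row0); precharges=1
Acc 3: bank0 row0 -> MISS (open row0); precharges=1
Acc 4: bank2 row1 -> MISS (open row1); precharges=2
Acc 5: bank1 row3 -> MISS (open row3); precharges=2
Acc 6: bank2 row0 -> MISS (open row0); precharges=3
Acc 7: bank1 row2 -> MISS (open row2); precharges=4
Acc 8: bank1 row1 -> MISS (open row1); precharges=5
Acc 9: bank1 row2 -> MISS (open row2); precharges=6

Answer: 6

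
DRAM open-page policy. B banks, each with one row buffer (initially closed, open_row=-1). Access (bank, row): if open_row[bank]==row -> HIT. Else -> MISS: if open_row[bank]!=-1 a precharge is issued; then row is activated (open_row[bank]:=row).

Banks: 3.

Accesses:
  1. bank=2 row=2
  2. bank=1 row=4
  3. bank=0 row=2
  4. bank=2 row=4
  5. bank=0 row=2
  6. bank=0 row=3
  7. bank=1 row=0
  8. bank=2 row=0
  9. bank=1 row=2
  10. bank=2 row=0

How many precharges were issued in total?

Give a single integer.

Answer: 5

Derivation:
Acc 1: bank2 row2 -> MISS (open row2); precharges=0
Acc 2: bank1 row4 -> MISS (open row4); precharges=0
Acc 3: bank0 row2 -> MISS (open row2); precharges=0
Acc 4: bank2 row4 -> MISS (open row4); precharges=1
Acc 5: bank0 row2 -> HIT
Acc 6: bank0 row3 -> MISS (open row3); precharges=2
Acc 7: bank1 row0 -> MISS (open row0); precharges=3
Acc 8: bank2 row0 -> MISS (open row0); precharges=4
Acc 9: bank1 row2 -> MISS (open row2); precharges=5
Acc 10: bank2 row0 -> HIT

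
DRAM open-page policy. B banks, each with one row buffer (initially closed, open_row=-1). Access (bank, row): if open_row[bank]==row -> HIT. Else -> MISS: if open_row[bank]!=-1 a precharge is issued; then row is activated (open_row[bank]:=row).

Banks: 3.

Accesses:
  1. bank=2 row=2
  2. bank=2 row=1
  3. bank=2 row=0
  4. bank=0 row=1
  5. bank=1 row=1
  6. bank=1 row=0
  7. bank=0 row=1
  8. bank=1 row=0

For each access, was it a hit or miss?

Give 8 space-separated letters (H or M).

Answer: M M M M M M H H

Derivation:
Acc 1: bank2 row2 -> MISS (open row2); precharges=0
Acc 2: bank2 row1 -> MISS (open row1); precharges=1
Acc 3: bank2 row0 -> MISS (open row0); precharges=2
Acc 4: bank0 row1 -> MISS (open row1); precharges=2
Acc 5: bank1 row1 -> MISS (open row1); precharges=2
Acc 6: bank1 row0 -> MISS (open row0); precharges=3
Acc 7: bank0 row1 -> HIT
Acc 8: bank1 row0 -> HIT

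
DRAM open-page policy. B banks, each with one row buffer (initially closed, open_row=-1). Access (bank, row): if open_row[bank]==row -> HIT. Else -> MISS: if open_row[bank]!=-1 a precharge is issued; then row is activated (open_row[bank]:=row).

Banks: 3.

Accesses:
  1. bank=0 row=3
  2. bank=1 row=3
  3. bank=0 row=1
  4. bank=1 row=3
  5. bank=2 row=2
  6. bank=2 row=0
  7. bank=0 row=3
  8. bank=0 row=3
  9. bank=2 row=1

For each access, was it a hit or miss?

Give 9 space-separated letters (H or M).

Acc 1: bank0 row3 -> MISS (open row3); precharges=0
Acc 2: bank1 row3 -> MISS (open row3); precharges=0
Acc 3: bank0 row1 -> MISS (open row1); precharges=1
Acc 4: bank1 row3 -> HIT
Acc 5: bank2 row2 -> MISS (open row2); precharges=1
Acc 6: bank2 row0 -> MISS (open row0); precharges=2
Acc 7: bank0 row3 -> MISS (open row3); precharges=3
Acc 8: bank0 row3 -> HIT
Acc 9: bank2 row1 -> MISS (open row1); precharges=4

Answer: M M M H M M M H M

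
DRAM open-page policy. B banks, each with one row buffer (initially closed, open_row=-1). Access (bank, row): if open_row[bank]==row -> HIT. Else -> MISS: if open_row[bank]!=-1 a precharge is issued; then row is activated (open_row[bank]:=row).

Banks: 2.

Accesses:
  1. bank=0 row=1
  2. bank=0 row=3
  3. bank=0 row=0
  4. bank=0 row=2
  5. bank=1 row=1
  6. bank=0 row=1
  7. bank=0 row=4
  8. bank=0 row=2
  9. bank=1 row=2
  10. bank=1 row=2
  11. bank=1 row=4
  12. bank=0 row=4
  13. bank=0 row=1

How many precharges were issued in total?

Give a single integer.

Acc 1: bank0 row1 -> MISS (open row1); precharges=0
Acc 2: bank0 row3 -> MISS (open row3); precharges=1
Acc 3: bank0 row0 -> MISS (open row0); precharges=2
Acc 4: bank0 row2 -> MISS (open row2); precharges=3
Acc 5: bank1 row1 -> MISS (open row1); precharges=3
Acc 6: bank0 row1 -> MISS (open row1); precharges=4
Acc 7: bank0 row4 -> MISS (open row4); precharges=5
Acc 8: bank0 row2 -> MISS (open row2); precharges=6
Acc 9: bank1 row2 -> MISS (open row2); precharges=7
Acc 10: bank1 row2 -> HIT
Acc 11: bank1 row4 -> MISS (open row4); precharges=8
Acc 12: bank0 row4 -> MISS (open row4); precharges=9
Acc 13: bank0 row1 -> MISS (open row1); precharges=10

Answer: 10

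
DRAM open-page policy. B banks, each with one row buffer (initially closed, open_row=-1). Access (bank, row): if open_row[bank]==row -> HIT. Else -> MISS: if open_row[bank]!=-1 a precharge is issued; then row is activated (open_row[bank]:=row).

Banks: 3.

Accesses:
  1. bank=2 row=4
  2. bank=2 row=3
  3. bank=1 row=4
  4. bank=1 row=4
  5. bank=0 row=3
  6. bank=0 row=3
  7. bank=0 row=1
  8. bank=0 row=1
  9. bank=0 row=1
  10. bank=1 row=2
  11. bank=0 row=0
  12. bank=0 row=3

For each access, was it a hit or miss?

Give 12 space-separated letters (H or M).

Acc 1: bank2 row4 -> MISS (open row4); precharges=0
Acc 2: bank2 row3 -> MISS (open row3); precharges=1
Acc 3: bank1 row4 -> MISS (open row4); precharges=1
Acc 4: bank1 row4 -> HIT
Acc 5: bank0 row3 -> MISS (open row3); precharges=1
Acc 6: bank0 row3 -> HIT
Acc 7: bank0 row1 -> MISS (open row1); precharges=2
Acc 8: bank0 row1 -> HIT
Acc 9: bank0 row1 -> HIT
Acc 10: bank1 row2 -> MISS (open row2); precharges=3
Acc 11: bank0 row0 -> MISS (open row0); precharges=4
Acc 12: bank0 row3 -> MISS (open row3); precharges=5

Answer: M M M H M H M H H M M M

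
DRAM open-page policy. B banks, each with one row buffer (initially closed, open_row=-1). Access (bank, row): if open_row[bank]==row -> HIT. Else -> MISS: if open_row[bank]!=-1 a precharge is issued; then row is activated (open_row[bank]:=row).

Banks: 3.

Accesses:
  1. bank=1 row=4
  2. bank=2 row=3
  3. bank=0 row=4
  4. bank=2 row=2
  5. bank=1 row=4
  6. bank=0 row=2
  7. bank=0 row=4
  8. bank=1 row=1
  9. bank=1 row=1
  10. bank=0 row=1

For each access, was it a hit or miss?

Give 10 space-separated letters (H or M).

Acc 1: bank1 row4 -> MISS (open row4); precharges=0
Acc 2: bank2 row3 -> MISS (open row3); precharges=0
Acc 3: bank0 row4 -> MISS (open row4); precharges=0
Acc 4: bank2 row2 -> MISS (open row2); precharges=1
Acc 5: bank1 row4 -> HIT
Acc 6: bank0 row2 -> MISS (open row2); precharges=2
Acc 7: bank0 row4 -> MISS (open row4); precharges=3
Acc 8: bank1 row1 -> MISS (open row1); precharges=4
Acc 9: bank1 row1 -> HIT
Acc 10: bank0 row1 -> MISS (open row1); precharges=5

Answer: M M M M H M M M H M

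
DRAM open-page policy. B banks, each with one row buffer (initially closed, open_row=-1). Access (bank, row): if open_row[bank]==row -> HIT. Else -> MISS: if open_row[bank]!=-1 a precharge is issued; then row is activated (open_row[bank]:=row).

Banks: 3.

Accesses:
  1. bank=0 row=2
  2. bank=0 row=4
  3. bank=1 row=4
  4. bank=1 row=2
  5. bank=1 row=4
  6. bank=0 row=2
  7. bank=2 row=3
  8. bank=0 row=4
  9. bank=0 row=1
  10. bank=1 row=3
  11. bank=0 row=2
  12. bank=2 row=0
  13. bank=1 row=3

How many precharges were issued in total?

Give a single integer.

Acc 1: bank0 row2 -> MISS (open row2); precharges=0
Acc 2: bank0 row4 -> MISS (open row4); precharges=1
Acc 3: bank1 row4 -> MISS (open row4); precharges=1
Acc 4: bank1 row2 -> MISS (open row2); precharges=2
Acc 5: bank1 row4 -> MISS (open row4); precharges=3
Acc 6: bank0 row2 -> MISS (open row2); precharges=4
Acc 7: bank2 row3 -> MISS (open row3); precharges=4
Acc 8: bank0 row4 -> MISS (open row4); precharges=5
Acc 9: bank0 row1 -> MISS (open row1); precharges=6
Acc 10: bank1 row3 -> MISS (open row3); precharges=7
Acc 11: bank0 row2 -> MISS (open row2); precharges=8
Acc 12: bank2 row0 -> MISS (open row0); precharges=9
Acc 13: bank1 row3 -> HIT

Answer: 9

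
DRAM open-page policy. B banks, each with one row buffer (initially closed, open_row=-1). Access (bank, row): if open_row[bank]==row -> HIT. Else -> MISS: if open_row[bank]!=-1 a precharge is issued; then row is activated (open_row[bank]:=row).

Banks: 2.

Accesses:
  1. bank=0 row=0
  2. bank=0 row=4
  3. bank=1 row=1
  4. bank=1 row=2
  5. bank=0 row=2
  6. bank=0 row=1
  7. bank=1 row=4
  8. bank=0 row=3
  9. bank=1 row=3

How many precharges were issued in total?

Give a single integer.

Answer: 7

Derivation:
Acc 1: bank0 row0 -> MISS (open row0); precharges=0
Acc 2: bank0 row4 -> MISS (open row4); precharges=1
Acc 3: bank1 row1 -> MISS (open row1); precharges=1
Acc 4: bank1 row2 -> MISS (open row2); precharges=2
Acc 5: bank0 row2 -> MISS (open row2); precharges=3
Acc 6: bank0 row1 -> MISS (open row1); precharges=4
Acc 7: bank1 row4 -> MISS (open row4); precharges=5
Acc 8: bank0 row3 -> MISS (open row3); precharges=6
Acc 9: bank1 row3 -> MISS (open row3); precharges=7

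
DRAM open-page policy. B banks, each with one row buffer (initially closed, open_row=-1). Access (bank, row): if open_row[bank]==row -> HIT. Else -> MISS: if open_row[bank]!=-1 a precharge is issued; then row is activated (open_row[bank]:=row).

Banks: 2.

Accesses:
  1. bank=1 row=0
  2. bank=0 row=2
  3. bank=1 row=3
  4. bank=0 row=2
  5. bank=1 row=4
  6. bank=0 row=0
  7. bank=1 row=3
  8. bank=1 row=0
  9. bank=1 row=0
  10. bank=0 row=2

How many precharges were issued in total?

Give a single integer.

Answer: 6

Derivation:
Acc 1: bank1 row0 -> MISS (open row0); precharges=0
Acc 2: bank0 row2 -> MISS (open row2); precharges=0
Acc 3: bank1 row3 -> MISS (open row3); precharges=1
Acc 4: bank0 row2 -> HIT
Acc 5: bank1 row4 -> MISS (open row4); precharges=2
Acc 6: bank0 row0 -> MISS (open row0); precharges=3
Acc 7: bank1 row3 -> MISS (open row3); precharges=4
Acc 8: bank1 row0 -> MISS (open row0); precharges=5
Acc 9: bank1 row0 -> HIT
Acc 10: bank0 row2 -> MISS (open row2); precharges=6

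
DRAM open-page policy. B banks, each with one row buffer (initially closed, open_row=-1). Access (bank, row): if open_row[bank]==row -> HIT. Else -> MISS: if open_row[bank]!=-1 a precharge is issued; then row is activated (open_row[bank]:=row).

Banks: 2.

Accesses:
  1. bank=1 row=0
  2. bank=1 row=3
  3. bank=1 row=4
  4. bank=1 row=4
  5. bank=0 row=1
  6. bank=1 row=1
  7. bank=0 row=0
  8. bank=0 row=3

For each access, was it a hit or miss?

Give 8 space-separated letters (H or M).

Answer: M M M H M M M M

Derivation:
Acc 1: bank1 row0 -> MISS (open row0); precharges=0
Acc 2: bank1 row3 -> MISS (open row3); precharges=1
Acc 3: bank1 row4 -> MISS (open row4); precharges=2
Acc 4: bank1 row4 -> HIT
Acc 5: bank0 row1 -> MISS (open row1); precharges=2
Acc 6: bank1 row1 -> MISS (open row1); precharges=3
Acc 7: bank0 row0 -> MISS (open row0); precharges=4
Acc 8: bank0 row3 -> MISS (open row3); precharges=5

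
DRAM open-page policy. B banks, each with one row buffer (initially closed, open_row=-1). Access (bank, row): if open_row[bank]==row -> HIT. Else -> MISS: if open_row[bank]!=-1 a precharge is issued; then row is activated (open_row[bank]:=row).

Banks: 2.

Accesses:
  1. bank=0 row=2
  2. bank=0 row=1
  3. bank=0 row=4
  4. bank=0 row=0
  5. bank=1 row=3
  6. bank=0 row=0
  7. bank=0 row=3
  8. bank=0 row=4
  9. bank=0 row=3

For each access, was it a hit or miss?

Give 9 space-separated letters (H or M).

Acc 1: bank0 row2 -> MISS (open row2); precharges=0
Acc 2: bank0 row1 -> MISS (open row1); precharges=1
Acc 3: bank0 row4 -> MISS (open row4); precharges=2
Acc 4: bank0 row0 -> MISS (open row0); precharges=3
Acc 5: bank1 row3 -> MISS (open row3); precharges=3
Acc 6: bank0 row0 -> HIT
Acc 7: bank0 row3 -> MISS (open row3); precharges=4
Acc 8: bank0 row4 -> MISS (open row4); precharges=5
Acc 9: bank0 row3 -> MISS (open row3); precharges=6

Answer: M M M M M H M M M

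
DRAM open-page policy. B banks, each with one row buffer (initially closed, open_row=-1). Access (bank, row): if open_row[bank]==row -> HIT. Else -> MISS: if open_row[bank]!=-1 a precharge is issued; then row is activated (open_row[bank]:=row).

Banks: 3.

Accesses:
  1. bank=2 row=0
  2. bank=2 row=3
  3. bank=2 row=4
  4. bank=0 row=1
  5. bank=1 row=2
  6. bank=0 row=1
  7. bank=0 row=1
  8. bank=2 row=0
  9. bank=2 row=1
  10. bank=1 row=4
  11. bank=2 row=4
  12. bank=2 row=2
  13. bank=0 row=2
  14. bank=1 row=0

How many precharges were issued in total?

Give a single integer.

Acc 1: bank2 row0 -> MISS (open row0); precharges=0
Acc 2: bank2 row3 -> MISS (open row3); precharges=1
Acc 3: bank2 row4 -> MISS (open row4); precharges=2
Acc 4: bank0 row1 -> MISS (open row1); precharges=2
Acc 5: bank1 row2 -> MISS (open row2); precharges=2
Acc 6: bank0 row1 -> HIT
Acc 7: bank0 row1 -> HIT
Acc 8: bank2 row0 -> MISS (open row0); precharges=3
Acc 9: bank2 row1 -> MISS (open row1); precharges=4
Acc 10: bank1 row4 -> MISS (open row4); precharges=5
Acc 11: bank2 row4 -> MISS (open row4); precharges=6
Acc 12: bank2 row2 -> MISS (open row2); precharges=7
Acc 13: bank0 row2 -> MISS (open row2); precharges=8
Acc 14: bank1 row0 -> MISS (open row0); precharges=9

Answer: 9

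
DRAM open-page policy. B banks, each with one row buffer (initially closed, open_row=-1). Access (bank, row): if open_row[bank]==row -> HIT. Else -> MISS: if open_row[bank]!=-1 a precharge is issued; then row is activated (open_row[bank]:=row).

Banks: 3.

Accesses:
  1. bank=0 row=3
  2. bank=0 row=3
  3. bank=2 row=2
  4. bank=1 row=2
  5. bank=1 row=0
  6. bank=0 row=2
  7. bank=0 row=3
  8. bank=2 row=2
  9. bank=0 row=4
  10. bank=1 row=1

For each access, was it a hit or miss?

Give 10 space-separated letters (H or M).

Answer: M H M M M M M H M M

Derivation:
Acc 1: bank0 row3 -> MISS (open row3); precharges=0
Acc 2: bank0 row3 -> HIT
Acc 3: bank2 row2 -> MISS (open row2); precharges=0
Acc 4: bank1 row2 -> MISS (open row2); precharges=0
Acc 5: bank1 row0 -> MISS (open row0); precharges=1
Acc 6: bank0 row2 -> MISS (open row2); precharges=2
Acc 7: bank0 row3 -> MISS (open row3); precharges=3
Acc 8: bank2 row2 -> HIT
Acc 9: bank0 row4 -> MISS (open row4); precharges=4
Acc 10: bank1 row1 -> MISS (open row1); precharges=5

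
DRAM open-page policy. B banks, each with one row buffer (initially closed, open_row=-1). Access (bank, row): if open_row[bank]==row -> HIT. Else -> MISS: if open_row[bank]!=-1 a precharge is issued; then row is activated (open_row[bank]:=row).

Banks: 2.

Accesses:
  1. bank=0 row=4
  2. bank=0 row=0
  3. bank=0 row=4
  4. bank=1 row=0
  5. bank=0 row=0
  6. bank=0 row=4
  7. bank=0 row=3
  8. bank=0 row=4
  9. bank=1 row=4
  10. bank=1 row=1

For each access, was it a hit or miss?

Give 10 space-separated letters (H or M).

Answer: M M M M M M M M M M

Derivation:
Acc 1: bank0 row4 -> MISS (open row4); precharges=0
Acc 2: bank0 row0 -> MISS (open row0); precharges=1
Acc 3: bank0 row4 -> MISS (open row4); precharges=2
Acc 4: bank1 row0 -> MISS (open row0); precharges=2
Acc 5: bank0 row0 -> MISS (open row0); precharges=3
Acc 6: bank0 row4 -> MISS (open row4); precharges=4
Acc 7: bank0 row3 -> MISS (open row3); precharges=5
Acc 8: bank0 row4 -> MISS (open row4); precharges=6
Acc 9: bank1 row4 -> MISS (open row4); precharges=7
Acc 10: bank1 row1 -> MISS (open row1); precharges=8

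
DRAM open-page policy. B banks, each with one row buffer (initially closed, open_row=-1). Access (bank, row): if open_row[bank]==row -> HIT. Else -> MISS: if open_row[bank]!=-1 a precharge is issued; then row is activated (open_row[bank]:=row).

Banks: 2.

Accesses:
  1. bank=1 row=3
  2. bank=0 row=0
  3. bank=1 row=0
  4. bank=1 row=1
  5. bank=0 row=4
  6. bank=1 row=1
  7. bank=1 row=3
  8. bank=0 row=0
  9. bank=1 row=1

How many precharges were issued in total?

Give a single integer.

Answer: 6

Derivation:
Acc 1: bank1 row3 -> MISS (open row3); precharges=0
Acc 2: bank0 row0 -> MISS (open row0); precharges=0
Acc 3: bank1 row0 -> MISS (open row0); precharges=1
Acc 4: bank1 row1 -> MISS (open row1); precharges=2
Acc 5: bank0 row4 -> MISS (open row4); precharges=3
Acc 6: bank1 row1 -> HIT
Acc 7: bank1 row3 -> MISS (open row3); precharges=4
Acc 8: bank0 row0 -> MISS (open row0); precharges=5
Acc 9: bank1 row1 -> MISS (open row1); precharges=6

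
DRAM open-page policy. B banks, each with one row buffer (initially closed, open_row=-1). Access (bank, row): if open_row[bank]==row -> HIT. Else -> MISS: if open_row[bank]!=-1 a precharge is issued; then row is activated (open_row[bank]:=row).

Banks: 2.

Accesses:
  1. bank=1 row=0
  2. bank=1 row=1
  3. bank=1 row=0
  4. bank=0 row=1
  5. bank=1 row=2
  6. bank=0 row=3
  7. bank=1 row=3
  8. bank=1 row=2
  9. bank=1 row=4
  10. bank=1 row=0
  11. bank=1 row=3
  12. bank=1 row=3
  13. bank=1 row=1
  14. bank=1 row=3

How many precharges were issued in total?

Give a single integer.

Answer: 11

Derivation:
Acc 1: bank1 row0 -> MISS (open row0); precharges=0
Acc 2: bank1 row1 -> MISS (open row1); precharges=1
Acc 3: bank1 row0 -> MISS (open row0); precharges=2
Acc 4: bank0 row1 -> MISS (open row1); precharges=2
Acc 5: bank1 row2 -> MISS (open row2); precharges=3
Acc 6: bank0 row3 -> MISS (open row3); precharges=4
Acc 7: bank1 row3 -> MISS (open row3); precharges=5
Acc 8: bank1 row2 -> MISS (open row2); precharges=6
Acc 9: bank1 row4 -> MISS (open row4); precharges=7
Acc 10: bank1 row0 -> MISS (open row0); precharges=8
Acc 11: bank1 row3 -> MISS (open row3); precharges=9
Acc 12: bank1 row3 -> HIT
Acc 13: bank1 row1 -> MISS (open row1); precharges=10
Acc 14: bank1 row3 -> MISS (open row3); precharges=11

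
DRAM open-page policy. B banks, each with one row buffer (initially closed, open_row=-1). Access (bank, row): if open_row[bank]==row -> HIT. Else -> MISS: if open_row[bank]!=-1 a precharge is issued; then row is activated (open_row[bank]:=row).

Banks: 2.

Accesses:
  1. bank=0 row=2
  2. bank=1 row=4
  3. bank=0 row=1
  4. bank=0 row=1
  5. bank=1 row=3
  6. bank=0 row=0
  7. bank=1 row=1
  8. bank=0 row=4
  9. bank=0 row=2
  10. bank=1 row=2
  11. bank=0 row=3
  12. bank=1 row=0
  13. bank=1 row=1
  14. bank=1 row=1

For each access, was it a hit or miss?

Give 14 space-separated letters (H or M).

Acc 1: bank0 row2 -> MISS (open row2); precharges=0
Acc 2: bank1 row4 -> MISS (open row4); precharges=0
Acc 3: bank0 row1 -> MISS (open row1); precharges=1
Acc 4: bank0 row1 -> HIT
Acc 5: bank1 row3 -> MISS (open row3); precharges=2
Acc 6: bank0 row0 -> MISS (open row0); precharges=3
Acc 7: bank1 row1 -> MISS (open row1); precharges=4
Acc 8: bank0 row4 -> MISS (open row4); precharges=5
Acc 9: bank0 row2 -> MISS (open row2); precharges=6
Acc 10: bank1 row2 -> MISS (open row2); precharges=7
Acc 11: bank0 row3 -> MISS (open row3); precharges=8
Acc 12: bank1 row0 -> MISS (open row0); precharges=9
Acc 13: bank1 row1 -> MISS (open row1); precharges=10
Acc 14: bank1 row1 -> HIT

Answer: M M M H M M M M M M M M M H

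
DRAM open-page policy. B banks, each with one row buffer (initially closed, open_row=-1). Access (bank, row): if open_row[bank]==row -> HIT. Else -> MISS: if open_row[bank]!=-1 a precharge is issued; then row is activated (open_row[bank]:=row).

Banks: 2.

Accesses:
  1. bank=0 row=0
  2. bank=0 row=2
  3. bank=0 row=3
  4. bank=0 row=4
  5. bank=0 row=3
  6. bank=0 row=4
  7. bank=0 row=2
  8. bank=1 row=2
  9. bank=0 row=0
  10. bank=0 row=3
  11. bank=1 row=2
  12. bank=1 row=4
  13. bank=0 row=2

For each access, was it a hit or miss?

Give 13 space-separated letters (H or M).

Acc 1: bank0 row0 -> MISS (open row0); precharges=0
Acc 2: bank0 row2 -> MISS (open row2); precharges=1
Acc 3: bank0 row3 -> MISS (open row3); precharges=2
Acc 4: bank0 row4 -> MISS (open row4); precharges=3
Acc 5: bank0 row3 -> MISS (open row3); precharges=4
Acc 6: bank0 row4 -> MISS (open row4); precharges=5
Acc 7: bank0 row2 -> MISS (open row2); precharges=6
Acc 8: bank1 row2 -> MISS (open row2); precharges=6
Acc 9: bank0 row0 -> MISS (open row0); precharges=7
Acc 10: bank0 row3 -> MISS (open row3); precharges=8
Acc 11: bank1 row2 -> HIT
Acc 12: bank1 row4 -> MISS (open row4); precharges=9
Acc 13: bank0 row2 -> MISS (open row2); precharges=10

Answer: M M M M M M M M M M H M M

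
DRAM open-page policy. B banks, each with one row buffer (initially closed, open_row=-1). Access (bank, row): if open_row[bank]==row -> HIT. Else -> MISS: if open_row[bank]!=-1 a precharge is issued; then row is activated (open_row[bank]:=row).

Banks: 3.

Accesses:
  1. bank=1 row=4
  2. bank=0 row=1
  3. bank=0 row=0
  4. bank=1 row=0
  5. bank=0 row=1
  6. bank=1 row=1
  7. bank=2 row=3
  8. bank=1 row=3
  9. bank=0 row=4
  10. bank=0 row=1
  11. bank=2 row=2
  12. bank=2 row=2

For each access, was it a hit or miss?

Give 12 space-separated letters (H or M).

Answer: M M M M M M M M M M M H

Derivation:
Acc 1: bank1 row4 -> MISS (open row4); precharges=0
Acc 2: bank0 row1 -> MISS (open row1); precharges=0
Acc 3: bank0 row0 -> MISS (open row0); precharges=1
Acc 4: bank1 row0 -> MISS (open row0); precharges=2
Acc 5: bank0 row1 -> MISS (open row1); precharges=3
Acc 6: bank1 row1 -> MISS (open row1); precharges=4
Acc 7: bank2 row3 -> MISS (open row3); precharges=4
Acc 8: bank1 row3 -> MISS (open row3); precharges=5
Acc 9: bank0 row4 -> MISS (open row4); precharges=6
Acc 10: bank0 row1 -> MISS (open row1); precharges=7
Acc 11: bank2 row2 -> MISS (open row2); precharges=8
Acc 12: bank2 row2 -> HIT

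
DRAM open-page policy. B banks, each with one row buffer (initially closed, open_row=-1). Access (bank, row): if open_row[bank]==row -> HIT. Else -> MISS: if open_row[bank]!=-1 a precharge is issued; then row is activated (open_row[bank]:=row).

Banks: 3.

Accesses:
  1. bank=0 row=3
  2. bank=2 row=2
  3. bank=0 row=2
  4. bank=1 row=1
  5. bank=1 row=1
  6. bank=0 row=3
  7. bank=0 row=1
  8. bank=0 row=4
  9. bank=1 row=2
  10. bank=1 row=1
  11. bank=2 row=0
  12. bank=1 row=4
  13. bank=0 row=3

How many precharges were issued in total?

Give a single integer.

Acc 1: bank0 row3 -> MISS (open row3); precharges=0
Acc 2: bank2 row2 -> MISS (open row2); precharges=0
Acc 3: bank0 row2 -> MISS (open row2); precharges=1
Acc 4: bank1 row1 -> MISS (open row1); precharges=1
Acc 5: bank1 row1 -> HIT
Acc 6: bank0 row3 -> MISS (open row3); precharges=2
Acc 7: bank0 row1 -> MISS (open row1); precharges=3
Acc 8: bank0 row4 -> MISS (open row4); precharges=4
Acc 9: bank1 row2 -> MISS (open row2); precharges=5
Acc 10: bank1 row1 -> MISS (open row1); precharges=6
Acc 11: bank2 row0 -> MISS (open row0); precharges=7
Acc 12: bank1 row4 -> MISS (open row4); precharges=8
Acc 13: bank0 row3 -> MISS (open row3); precharges=9

Answer: 9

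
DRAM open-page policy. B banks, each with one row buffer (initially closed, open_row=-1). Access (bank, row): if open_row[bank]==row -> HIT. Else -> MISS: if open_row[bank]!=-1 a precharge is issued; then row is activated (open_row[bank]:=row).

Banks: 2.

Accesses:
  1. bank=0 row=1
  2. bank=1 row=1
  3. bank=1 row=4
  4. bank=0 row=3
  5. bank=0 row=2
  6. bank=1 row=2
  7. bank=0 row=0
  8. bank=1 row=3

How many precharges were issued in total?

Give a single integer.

Acc 1: bank0 row1 -> MISS (open row1); precharges=0
Acc 2: bank1 row1 -> MISS (open row1); precharges=0
Acc 3: bank1 row4 -> MISS (open row4); precharges=1
Acc 4: bank0 row3 -> MISS (open row3); precharges=2
Acc 5: bank0 row2 -> MISS (open row2); precharges=3
Acc 6: bank1 row2 -> MISS (open row2); precharges=4
Acc 7: bank0 row0 -> MISS (open row0); precharges=5
Acc 8: bank1 row3 -> MISS (open row3); precharges=6

Answer: 6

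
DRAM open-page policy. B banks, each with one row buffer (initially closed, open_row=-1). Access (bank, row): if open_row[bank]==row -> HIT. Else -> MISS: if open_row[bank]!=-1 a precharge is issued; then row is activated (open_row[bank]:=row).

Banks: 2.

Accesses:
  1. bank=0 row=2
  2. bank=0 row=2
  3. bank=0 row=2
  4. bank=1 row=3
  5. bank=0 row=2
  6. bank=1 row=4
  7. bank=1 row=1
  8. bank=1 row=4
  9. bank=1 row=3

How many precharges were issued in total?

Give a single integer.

Answer: 4

Derivation:
Acc 1: bank0 row2 -> MISS (open row2); precharges=0
Acc 2: bank0 row2 -> HIT
Acc 3: bank0 row2 -> HIT
Acc 4: bank1 row3 -> MISS (open row3); precharges=0
Acc 5: bank0 row2 -> HIT
Acc 6: bank1 row4 -> MISS (open row4); precharges=1
Acc 7: bank1 row1 -> MISS (open row1); precharges=2
Acc 8: bank1 row4 -> MISS (open row4); precharges=3
Acc 9: bank1 row3 -> MISS (open row3); precharges=4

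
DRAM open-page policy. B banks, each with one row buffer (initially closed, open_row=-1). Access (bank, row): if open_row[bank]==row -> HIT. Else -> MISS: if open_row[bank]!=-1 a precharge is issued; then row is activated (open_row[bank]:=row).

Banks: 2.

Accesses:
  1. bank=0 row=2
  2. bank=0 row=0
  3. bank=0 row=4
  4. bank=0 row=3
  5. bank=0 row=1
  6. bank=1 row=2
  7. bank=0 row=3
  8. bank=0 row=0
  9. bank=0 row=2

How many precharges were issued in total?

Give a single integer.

Acc 1: bank0 row2 -> MISS (open row2); precharges=0
Acc 2: bank0 row0 -> MISS (open row0); precharges=1
Acc 3: bank0 row4 -> MISS (open row4); precharges=2
Acc 4: bank0 row3 -> MISS (open row3); precharges=3
Acc 5: bank0 row1 -> MISS (open row1); precharges=4
Acc 6: bank1 row2 -> MISS (open row2); precharges=4
Acc 7: bank0 row3 -> MISS (open row3); precharges=5
Acc 8: bank0 row0 -> MISS (open row0); precharges=6
Acc 9: bank0 row2 -> MISS (open row2); precharges=7

Answer: 7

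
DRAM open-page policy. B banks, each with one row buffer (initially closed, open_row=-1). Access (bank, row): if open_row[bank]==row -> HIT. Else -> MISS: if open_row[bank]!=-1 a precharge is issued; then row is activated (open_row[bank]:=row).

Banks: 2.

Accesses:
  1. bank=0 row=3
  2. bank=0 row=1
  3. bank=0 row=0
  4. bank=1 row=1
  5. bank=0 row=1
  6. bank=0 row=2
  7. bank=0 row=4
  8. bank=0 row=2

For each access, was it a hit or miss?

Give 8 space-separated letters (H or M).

Answer: M M M M M M M M

Derivation:
Acc 1: bank0 row3 -> MISS (open row3); precharges=0
Acc 2: bank0 row1 -> MISS (open row1); precharges=1
Acc 3: bank0 row0 -> MISS (open row0); precharges=2
Acc 4: bank1 row1 -> MISS (open row1); precharges=2
Acc 5: bank0 row1 -> MISS (open row1); precharges=3
Acc 6: bank0 row2 -> MISS (open row2); precharges=4
Acc 7: bank0 row4 -> MISS (open row4); precharges=5
Acc 8: bank0 row2 -> MISS (open row2); precharges=6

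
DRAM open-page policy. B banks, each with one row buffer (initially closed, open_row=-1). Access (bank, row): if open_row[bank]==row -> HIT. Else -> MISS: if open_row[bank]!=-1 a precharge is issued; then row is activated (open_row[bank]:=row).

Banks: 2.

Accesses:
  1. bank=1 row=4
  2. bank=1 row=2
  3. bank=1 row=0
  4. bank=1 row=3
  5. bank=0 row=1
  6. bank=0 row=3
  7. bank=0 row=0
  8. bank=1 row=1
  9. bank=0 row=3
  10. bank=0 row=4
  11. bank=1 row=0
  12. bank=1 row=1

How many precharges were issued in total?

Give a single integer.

Answer: 10

Derivation:
Acc 1: bank1 row4 -> MISS (open row4); precharges=0
Acc 2: bank1 row2 -> MISS (open row2); precharges=1
Acc 3: bank1 row0 -> MISS (open row0); precharges=2
Acc 4: bank1 row3 -> MISS (open row3); precharges=3
Acc 5: bank0 row1 -> MISS (open row1); precharges=3
Acc 6: bank0 row3 -> MISS (open row3); precharges=4
Acc 7: bank0 row0 -> MISS (open row0); precharges=5
Acc 8: bank1 row1 -> MISS (open row1); precharges=6
Acc 9: bank0 row3 -> MISS (open row3); precharges=7
Acc 10: bank0 row4 -> MISS (open row4); precharges=8
Acc 11: bank1 row0 -> MISS (open row0); precharges=9
Acc 12: bank1 row1 -> MISS (open row1); precharges=10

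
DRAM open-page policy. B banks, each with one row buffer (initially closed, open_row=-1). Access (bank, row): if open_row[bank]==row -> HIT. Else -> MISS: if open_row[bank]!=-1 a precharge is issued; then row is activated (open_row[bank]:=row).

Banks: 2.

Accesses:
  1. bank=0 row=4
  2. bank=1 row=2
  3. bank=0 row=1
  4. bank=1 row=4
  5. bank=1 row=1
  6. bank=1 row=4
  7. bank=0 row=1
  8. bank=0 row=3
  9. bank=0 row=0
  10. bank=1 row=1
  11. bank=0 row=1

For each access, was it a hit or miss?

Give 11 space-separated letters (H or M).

Answer: M M M M M M H M M M M

Derivation:
Acc 1: bank0 row4 -> MISS (open row4); precharges=0
Acc 2: bank1 row2 -> MISS (open row2); precharges=0
Acc 3: bank0 row1 -> MISS (open row1); precharges=1
Acc 4: bank1 row4 -> MISS (open row4); precharges=2
Acc 5: bank1 row1 -> MISS (open row1); precharges=3
Acc 6: bank1 row4 -> MISS (open row4); precharges=4
Acc 7: bank0 row1 -> HIT
Acc 8: bank0 row3 -> MISS (open row3); precharges=5
Acc 9: bank0 row0 -> MISS (open row0); precharges=6
Acc 10: bank1 row1 -> MISS (open row1); precharges=7
Acc 11: bank0 row1 -> MISS (open row1); precharges=8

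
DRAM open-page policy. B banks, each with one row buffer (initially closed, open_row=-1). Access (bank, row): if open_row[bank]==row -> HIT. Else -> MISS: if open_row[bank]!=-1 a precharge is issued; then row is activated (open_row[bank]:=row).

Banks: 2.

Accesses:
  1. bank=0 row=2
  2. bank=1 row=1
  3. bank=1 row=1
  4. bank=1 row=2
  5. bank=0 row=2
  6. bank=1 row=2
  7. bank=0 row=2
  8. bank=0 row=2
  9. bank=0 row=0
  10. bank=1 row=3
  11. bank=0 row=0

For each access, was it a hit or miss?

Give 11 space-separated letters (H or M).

Acc 1: bank0 row2 -> MISS (open row2); precharges=0
Acc 2: bank1 row1 -> MISS (open row1); precharges=0
Acc 3: bank1 row1 -> HIT
Acc 4: bank1 row2 -> MISS (open row2); precharges=1
Acc 5: bank0 row2 -> HIT
Acc 6: bank1 row2 -> HIT
Acc 7: bank0 row2 -> HIT
Acc 8: bank0 row2 -> HIT
Acc 9: bank0 row0 -> MISS (open row0); precharges=2
Acc 10: bank1 row3 -> MISS (open row3); precharges=3
Acc 11: bank0 row0 -> HIT

Answer: M M H M H H H H M M H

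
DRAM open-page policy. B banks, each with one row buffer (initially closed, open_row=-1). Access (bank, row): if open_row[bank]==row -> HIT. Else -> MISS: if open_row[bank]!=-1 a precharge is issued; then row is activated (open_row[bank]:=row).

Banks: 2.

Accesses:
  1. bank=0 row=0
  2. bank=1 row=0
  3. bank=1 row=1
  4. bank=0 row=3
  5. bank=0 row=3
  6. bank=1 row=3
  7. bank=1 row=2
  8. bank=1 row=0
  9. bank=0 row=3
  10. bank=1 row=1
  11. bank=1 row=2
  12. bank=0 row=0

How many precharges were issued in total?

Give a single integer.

Answer: 8

Derivation:
Acc 1: bank0 row0 -> MISS (open row0); precharges=0
Acc 2: bank1 row0 -> MISS (open row0); precharges=0
Acc 3: bank1 row1 -> MISS (open row1); precharges=1
Acc 4: bank0 row3 -> MISS (open row3); precharges=2
Acc 5: bank0 row3 -> HIT
Acc 6: bank1 row3 -> MISS (open row3); precharges=3
Acc 7: bank1 row2 -> MISS (open row2); precharges=4
Acc 8: bank1 row0 -> MISS (open row0); precharges=5
Acc 9: bank0 row3 -> HIT
Acc 10: bank1 row1 -> MISS (open row1); precharges=6
Acc 11: bank1 row2 -> MISS (open row2); precharges=7
Acc 12: bank0 row0 -> MISS (open row0); precharges=8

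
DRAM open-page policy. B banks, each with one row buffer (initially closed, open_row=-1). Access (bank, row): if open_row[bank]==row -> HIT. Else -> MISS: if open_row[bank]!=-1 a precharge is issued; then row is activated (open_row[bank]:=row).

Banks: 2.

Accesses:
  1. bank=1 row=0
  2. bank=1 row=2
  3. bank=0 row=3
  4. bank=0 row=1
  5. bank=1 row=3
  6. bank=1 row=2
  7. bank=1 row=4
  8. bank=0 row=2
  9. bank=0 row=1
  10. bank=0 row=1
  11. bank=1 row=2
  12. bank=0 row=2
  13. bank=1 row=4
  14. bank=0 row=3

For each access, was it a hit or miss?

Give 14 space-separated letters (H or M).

Answer: M M M M M M M M M H M M M M

Derivation:
Acc 1: bank1 row0 -> MISS (open row0); precharges=0
Acc 2: bank1 row2 -> MISS (open row2); precharges=1
Acc 3: bank0 row3 -> MISS (open row3); precharges=1
Acc 4: bank0 row1 -> MISS (open row1); precharges=2
Acc 5: bank1 row3 -> MISS (open row3); precharges=3
Acc 6: bank1 row2 -> MISS (open row2); precharges=4
Acc 7: bank1 row4 -> MISS (open row4); precharges=5
Acc 8: bank0 row2 -> MISS (open row2); precharges=6
Acc 9: bank0 row1 -> MISS (open row1); precharges=7
Acc 10: bank0 row1 -> HIT
Acc 11: bank1 row2 -> MISS (open row2); precharges=8
Acc 12: bank0 row2 -> MISS (open row2); precharges=9
Acc 13: bank1 row4 -> MISS (open row4); precharges=10
Acc 14: bank0 row3 -> MISS (open row3); precharges=11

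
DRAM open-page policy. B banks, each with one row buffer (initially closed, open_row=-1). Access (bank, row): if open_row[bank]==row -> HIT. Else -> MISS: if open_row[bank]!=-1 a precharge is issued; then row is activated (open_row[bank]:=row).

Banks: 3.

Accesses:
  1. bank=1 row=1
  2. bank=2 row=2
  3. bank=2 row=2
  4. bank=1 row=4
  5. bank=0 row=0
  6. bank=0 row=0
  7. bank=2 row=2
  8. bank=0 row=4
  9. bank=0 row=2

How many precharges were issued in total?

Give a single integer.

Answer: 3

Derivation:
Acc 1: bank1 row1 -> MISS (open row1); precharges=0
Acc 2: bank2 row2 -> MISS (open row2); precharges=0
Acc 3: bank2 row2 -> HIT
Acc 4: bank1 row4 -> MISS (open row4); precharges=1
Acc 5: bank0 row0 -> MISS (open row0); precharges=1
Acc 6: bank0 row0 -> HIT
Acc 7: bank2 row2 -> HIT
Acc 8: bank0 row4 -> MISS (open row4); precharges=2
Acc 9: bank0 row2 -> MISS (open row2); precharges=3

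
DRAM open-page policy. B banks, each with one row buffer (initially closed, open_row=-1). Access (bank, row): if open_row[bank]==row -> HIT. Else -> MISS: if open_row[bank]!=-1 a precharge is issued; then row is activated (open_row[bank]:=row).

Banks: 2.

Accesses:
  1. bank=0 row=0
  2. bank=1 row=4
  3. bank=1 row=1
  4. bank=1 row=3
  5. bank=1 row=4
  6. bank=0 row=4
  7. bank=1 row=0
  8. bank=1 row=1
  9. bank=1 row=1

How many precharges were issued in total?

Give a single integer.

Answer: 6

Derivation:
Acc 1: bank0 row0 -> MISS (open row0); precharges=0
Acc 2: bank1 row4 -> MISS (open row4); precharges=0
Acc 3: bank1 row1 -> MISS (open row1); precharges=1
Acc 4: bank1 row3 -> MISS (open row3); precharges=2
Acc 5: bank1 row4 -> MISS (open row4); precharges=3
Acc 6: bank0 row4 -> MISS (open row4); precharges=4
Acc 7: bank1 row0 -> MISS (open row0); precharges=5
Acc 8: bank1 row1 -> MISS (open row1); precharges=6
Acc 9: bank1 row1 -> HIT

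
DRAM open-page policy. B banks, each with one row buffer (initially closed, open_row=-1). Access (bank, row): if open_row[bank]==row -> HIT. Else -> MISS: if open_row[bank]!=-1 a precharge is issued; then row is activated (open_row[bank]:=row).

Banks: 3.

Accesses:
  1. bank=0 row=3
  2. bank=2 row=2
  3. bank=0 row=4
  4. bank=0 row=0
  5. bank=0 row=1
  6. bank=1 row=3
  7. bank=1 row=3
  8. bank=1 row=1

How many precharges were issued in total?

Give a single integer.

Answer: 4

Derivation:
Acc 1: bank0 row3 -> MISS (open row3); precharges=0
Acc 2: bank2 row2 -> MISS (open row2); precharges=0
Acc 3: bank0 row4 -> MISS (open row4); precharges=1
Acc 4: bank0 row0 -> MISS (open row0); precharges=2
Acc 5: bank0 row1 -> MISS (open row1); precharges=3
Acc 6: bank1 row3 -> MISS (open row3); precharges=3
Acc 7: bank1 row3 -> HIT
Acc 8: bank1 row1 -> MISS (open row1); precharges=4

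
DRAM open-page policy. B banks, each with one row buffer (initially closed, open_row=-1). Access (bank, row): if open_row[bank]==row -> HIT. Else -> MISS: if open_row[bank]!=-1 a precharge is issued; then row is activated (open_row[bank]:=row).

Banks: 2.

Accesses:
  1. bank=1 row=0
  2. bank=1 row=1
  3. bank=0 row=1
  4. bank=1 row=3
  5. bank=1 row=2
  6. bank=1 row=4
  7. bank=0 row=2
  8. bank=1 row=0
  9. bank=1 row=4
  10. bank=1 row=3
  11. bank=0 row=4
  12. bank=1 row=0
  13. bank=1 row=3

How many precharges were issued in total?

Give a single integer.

Acc 1: bank1 row0 -> MISS (open row0); precharges=0
Acc 2: bank1 row1 -> MISS (open row1); precharges=1
Acc 3: bank0 row1 -> MISS (open row1); precharges=1
Acc 4: bank1 row3 -> MISS (open row3); precharges=2
Acc 5: bank1 row2 -> MISS (open row2); precharges=3
Acc 6: bank1 row4 -> MISS (open row4); precharges=4
Acc 7: bank0 row2 -> MISS (open row2); precharges=5
Acc 8: bank1 row0 -> MISS (open row0); precharges=6
Acc 9: bank1 row4 -> MISS (open row4); precharges=7
Acc 10: bank1 row3 -> MISS (open row3); precharges=8
Acc 11: bank0 row4 -> MISS (open row4); precharges=9
Acc 12: bank1 row0 -> MISS (open row0); precharges=10
Acc 13: bank1 row3 -> MISS (open row3); precharges=11

Answer: 11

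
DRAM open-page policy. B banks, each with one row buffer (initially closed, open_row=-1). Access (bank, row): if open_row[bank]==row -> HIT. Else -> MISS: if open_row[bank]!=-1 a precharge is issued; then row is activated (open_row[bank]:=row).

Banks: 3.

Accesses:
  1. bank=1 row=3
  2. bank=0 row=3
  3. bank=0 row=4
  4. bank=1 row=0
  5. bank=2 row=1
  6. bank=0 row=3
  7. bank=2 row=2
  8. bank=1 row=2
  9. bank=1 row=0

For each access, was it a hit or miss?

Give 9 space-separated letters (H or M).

Acc 1: bank1 row3 -> MISS (open row3); precharges=0
Acc 2: bank0 row3 -> MISS (open row3); precharges=0
Acc 3: bank0 row4 -> MISS (open row4); precharges=1
Acc 4: bank1 row0 -> MISS (open row0); precharges=2
Acc 5: bank2 row1 -> MISS (open row1); precharges=2
Acc 6: bank0 row3 -> MISS (open row3); precharges=3
Acc 7: bank2 row2 -> MISS (open row2); precharges=4
Acc 8: bank1 row2 -> MISS (open row2); precharges=5
Acc 9: bank1 row0 -> MISS (open row0); precharges=6

Answer: M M M M M M M M M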